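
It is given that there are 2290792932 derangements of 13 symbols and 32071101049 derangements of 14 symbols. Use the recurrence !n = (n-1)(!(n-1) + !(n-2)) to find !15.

481066515734

!15 = (15-1)·(!14 + !13) = 14·(32071101049 + 2290792932) = 14·34361893981 = 481066515734.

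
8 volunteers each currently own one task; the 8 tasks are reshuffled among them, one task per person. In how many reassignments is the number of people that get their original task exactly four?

630

Choose which 4 of the 8 are fixed: C(8,4) = 70.
The remaining 4 must be deranged: !4 = 9.
Total: 70 × 9 = 630.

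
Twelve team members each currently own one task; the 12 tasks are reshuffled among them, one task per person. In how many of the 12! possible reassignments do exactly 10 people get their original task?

Choose which 10 of the 12 are fixed: C(12,10) = 66.
The remaining 2 must be deranged: !2 = 1.
Total: 66 × 1 = 66.

66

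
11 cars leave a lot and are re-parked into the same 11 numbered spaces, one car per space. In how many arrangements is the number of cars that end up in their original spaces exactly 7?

2970

Pick the 7 fixed positions: C(11,7) = 330 ways.
The other 4 form a derangement: !4 = 9.
Total: 330 × 9 = 2970.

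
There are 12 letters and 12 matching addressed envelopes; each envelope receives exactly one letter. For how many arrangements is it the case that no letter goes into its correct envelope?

176214841

!12 is the nearest integer to 12!/e.
12! = 479001600, and 479001600/e ≈ 176214840.93, so !12 = 176214841.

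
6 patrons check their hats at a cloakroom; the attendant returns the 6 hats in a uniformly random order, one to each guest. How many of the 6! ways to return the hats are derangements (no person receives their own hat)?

265

!6 = 6! · Σ_{k=0}^{6} (-1)^k/k!
= 6! - 6!/1! + 6!/2! - 6!/3! + 6!/4! - 6!/5! + 6!/6!
= 720 - 720 + 360 - 120 + 30 - 6 + 1
= 265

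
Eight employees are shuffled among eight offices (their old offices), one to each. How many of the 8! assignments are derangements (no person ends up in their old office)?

14833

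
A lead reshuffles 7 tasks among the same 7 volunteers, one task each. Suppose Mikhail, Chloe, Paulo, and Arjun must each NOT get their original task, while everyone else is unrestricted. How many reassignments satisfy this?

2790

Inclusion-exclusion on the 4 forbidden self-matches:
Σ_{j=0}^{4} (-1)^j C(4,j)(7-j)!
= C(4,0)·7! - C(4,1)·6! + C(4,2)·5! - C(4,3)·4! + C(4,4)·3!
= 5040 - 2880 + 720 - 96 + 6
= 2790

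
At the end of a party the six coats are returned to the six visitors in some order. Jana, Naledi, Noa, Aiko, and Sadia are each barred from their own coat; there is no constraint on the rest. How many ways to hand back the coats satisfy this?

309

Inclusion-exclusion on the 5 forbidden self-matches:
Σ_{j=0}^{5} (-1)^j C(5,j)(6-j)!
= C(5,0)·6! - C(5,1)·5! + C(5,2)·4! - C(5,3)·3! + C(5,4)·2! - C(5,5)·1!
= 720 - 600 + 240 - 60 + 10 - 1
= 309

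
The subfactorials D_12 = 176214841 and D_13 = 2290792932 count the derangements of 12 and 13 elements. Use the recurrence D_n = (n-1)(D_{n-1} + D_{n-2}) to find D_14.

32071101049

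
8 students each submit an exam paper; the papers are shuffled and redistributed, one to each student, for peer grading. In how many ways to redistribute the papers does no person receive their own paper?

14833

The number of derangements of 8 is !8 = Σ_{k=0}^{8} (-1)^k·8!/k!
= 8! - 8!/1! + 8!/2! - 8!/3! + 8!/4! - 8!/5! + 8!/6! - 8!/7! + 8!/8!
= 40320 - 40320 + 20160 - 6720 + 1680 - 336 + 56 - 8 + 1
= 14833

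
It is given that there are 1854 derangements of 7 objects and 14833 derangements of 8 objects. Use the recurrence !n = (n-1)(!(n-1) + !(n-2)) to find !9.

!9 = (9-1)·(!8 + !7) = 8·(14833 + 1854) = 8·16687 = 133496.

133496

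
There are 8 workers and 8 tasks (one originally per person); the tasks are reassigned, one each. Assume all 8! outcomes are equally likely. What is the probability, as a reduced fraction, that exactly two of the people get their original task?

53/288

Favorable outcomes: C(8,2)·!6 = 28·265 = 7420.
Total outcomes: 8! = 40320.
Probability = 7420/40320 = 53/288.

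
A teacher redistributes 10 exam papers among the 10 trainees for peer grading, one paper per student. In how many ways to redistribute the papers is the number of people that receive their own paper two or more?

# with exactly i fixed is C(10,i)·!(10-i); sum over i=2..10:
  i=2: C(10,2)·!8 = 45·14833 = 667485
  i=3: C(10,3)·!7 = 120·1854 = 222480
  i=4: C(10,4)·!6 = 210·265 = 55650
  i=5: C(10,5)·!5 = 252·44 = 11088
  i=6: C(10,6)·!4 = 210·9 = 1890
  i=7: C(10,7)·!3 = 120·2 = 240
  i=8: C(10,8)·!2 = 45·1 = 45
  i=9: C(10,9)·!1 = 10·0 = 0
  i=10: C(10,10)·!0 = 1·1 = 1
Total = 958879.

958879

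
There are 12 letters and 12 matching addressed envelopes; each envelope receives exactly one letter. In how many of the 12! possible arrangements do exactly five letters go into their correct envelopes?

Choose which 5 of the 12 are fixed: C(12,5) = 792.
The remaining 7 must be deranged: !7 = 1854.
Total: 792 × 1854 = 1468368.

1468368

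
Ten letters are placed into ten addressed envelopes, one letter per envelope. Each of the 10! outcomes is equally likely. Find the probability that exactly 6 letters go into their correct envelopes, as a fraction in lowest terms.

1/1920

Favorable outcomes: C(10,6)·!4 = 210·9 = 1890.
Total outcomes: 10! = 3628800.
Probability = 1890/3628800 = 1/1920.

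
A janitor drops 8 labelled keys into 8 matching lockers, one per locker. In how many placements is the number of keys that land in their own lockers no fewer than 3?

# with exactly i fixed is C(8,i)·!(8-i); sum over i=3..8:
  i=3: C(8,3)·!5 = 56·44 = 2464
  i=4: C(8,4)·!4 = 70·9 = 630
  i=5: C(8,5)·!3 = 56·2 = 112
  i=6: C(8,6)·!2 = 28·1 = 28
  i=7: C(8,7)·!1 = 8·0 = 0
  i=8: C(8,8)·!0 = 1·1 = 1
Total = 3235.

3235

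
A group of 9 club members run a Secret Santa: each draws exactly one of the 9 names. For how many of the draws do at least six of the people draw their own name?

205

Sum C(9,i)·!(9-i) for i = 6..9:
  i=6: C(9,6)·!3 = 84·2 = 168
  i=7: C(9,7)·!2 = 36·1 = 36
  i=8: C(9,8)·!1 = 9·0 = 0
  i=9: C(9,9)·!0 = 1·1 = 1
Total = 205.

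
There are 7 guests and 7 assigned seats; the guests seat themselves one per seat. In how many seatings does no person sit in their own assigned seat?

!7 = 7! · Σ_{k=0}^{7} (-1)^k/k!
= 7! - 7!/1! + 7!/2! - 7!/3! + 7!/4! - 7!/5! + 7!/6! - 7!/7!
= 5040 - 5040 + 2520 - 840 + 210 - 42 + 7 - 1
= 1854

1854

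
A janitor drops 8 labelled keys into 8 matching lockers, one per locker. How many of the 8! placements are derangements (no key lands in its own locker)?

14833

!8 is the nearest integer to 8!/e.
8! = 40320, and 40320/e ≈ 14832.90, so !8 = 14833.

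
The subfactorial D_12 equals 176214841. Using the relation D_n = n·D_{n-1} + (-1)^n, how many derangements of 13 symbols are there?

D_13 = 13·176214841 - 1 = 2290792932.

2290792932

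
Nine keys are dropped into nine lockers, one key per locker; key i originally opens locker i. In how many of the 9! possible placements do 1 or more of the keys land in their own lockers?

229384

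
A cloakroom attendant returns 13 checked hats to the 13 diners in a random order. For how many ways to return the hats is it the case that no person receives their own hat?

Recurrence: !13 = 13·!12 + (-1)^13.
!13 = 13·176214841 - 1 = 2290792932

2290792932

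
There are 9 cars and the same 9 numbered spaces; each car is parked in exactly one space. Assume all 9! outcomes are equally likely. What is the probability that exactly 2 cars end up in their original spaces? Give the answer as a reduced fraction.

103/560

Favorable outcomes: C(9,2)·!7 = 36·1854 = 66744.
Total outcomes: 9! = 362880.
Probability = 66744/362880 = 103/560.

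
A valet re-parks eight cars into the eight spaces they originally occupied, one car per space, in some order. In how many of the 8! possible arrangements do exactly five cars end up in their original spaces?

112

Choose which 5 of the 8 are fixed: C(8,5) = 56.
The other 3 form a derangement: !3 = 2.
Total: 56 × 2 = 112.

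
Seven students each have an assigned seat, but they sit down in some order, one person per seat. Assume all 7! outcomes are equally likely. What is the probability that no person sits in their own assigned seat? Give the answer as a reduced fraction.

Favorable outcomes: !7 = 1854.
Total outcomes: 7! = 5040.
Probability = 1854/5040 = 103/280.

103/280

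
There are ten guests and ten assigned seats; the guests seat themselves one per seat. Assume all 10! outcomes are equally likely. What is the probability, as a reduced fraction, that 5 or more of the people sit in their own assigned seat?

829/226800

Favorable outcomes: Σ_{i≥5} C(10,i)·!(10-i) = 252·44 + 210·9 + 120·2 + 45·1 + 10·0 + 1·1 = 13264.
Total outcomes: 10! = 3628800.
Probability = 13264/3628800 = 829/226800.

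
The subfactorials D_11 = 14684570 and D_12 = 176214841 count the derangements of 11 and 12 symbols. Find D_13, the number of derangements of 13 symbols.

D_13 = (13-1)·(D_12 + D_11) = 12·(176214841 + 14684570) = 12·190899411 = 2290792932.

2290792932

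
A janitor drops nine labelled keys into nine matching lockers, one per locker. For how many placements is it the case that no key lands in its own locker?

!9 is the nearest integer to 9!/e.
9! = 362880, and 362880/e ≈ 133496.09, so !9 = 133496.

133496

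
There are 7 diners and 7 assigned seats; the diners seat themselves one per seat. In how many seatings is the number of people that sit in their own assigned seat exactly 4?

70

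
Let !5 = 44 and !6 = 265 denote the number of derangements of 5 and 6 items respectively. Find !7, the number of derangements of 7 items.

1854

!7 = (7-1)·(!6 + !5) = 6·(265 + 44) = 6·309 = 1854.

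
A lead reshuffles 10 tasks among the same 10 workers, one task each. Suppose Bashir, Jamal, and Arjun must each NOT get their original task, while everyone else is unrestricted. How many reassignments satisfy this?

2656080

Let A_j be the event that the j-th constrained one is fixed. By inclusion-exclusion over the 3 events:
Σ_{j=0}^{3} (-1)^j C(3,j)(10-j)!
= C(3,0)·10! - C(3,1)·9! + C(3,2)·8! - C(3,3)·7!
= 3628800 - 1088640 + 120960 - 5040
= 2656080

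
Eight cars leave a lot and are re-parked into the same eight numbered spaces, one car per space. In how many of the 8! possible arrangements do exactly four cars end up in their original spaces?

630

Pick the 4 fixed positions: C(8,4) = 70 ways.
The other 4 form a derangement: !4 = 9.
Total: 70 × 9 = 630.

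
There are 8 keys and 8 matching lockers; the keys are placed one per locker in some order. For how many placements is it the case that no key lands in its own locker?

14833

By inclusion-exclusion, !8 = Σ (-1)^k · 8!/k! for k=0..8
= 8! - 8!/1! + 8!/2! - 8!/3! + 8!/4! - 8!/5! + 8!/6! - 8!/7! + 8!/8!
= 40320 - 40320 + 20160 - 6720 + 1680 - 336 + 56 - 8 + 1
= 14833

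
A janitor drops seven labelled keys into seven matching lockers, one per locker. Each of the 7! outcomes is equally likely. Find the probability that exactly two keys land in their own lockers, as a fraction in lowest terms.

Favorable outcomes: C(7,2)·!5 = 21·44 = 924.
Total outcomes: 7! = 5040.
Probability = 924/5040 = 11/60.

11/60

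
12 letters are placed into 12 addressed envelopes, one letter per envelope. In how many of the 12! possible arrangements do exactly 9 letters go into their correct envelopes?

440

Choose which 9 of the 12 are fixed: C(12,9) = 220.
The remaining 3 must be deranged: !3 = 2.
Total: 220 × 2 = 440.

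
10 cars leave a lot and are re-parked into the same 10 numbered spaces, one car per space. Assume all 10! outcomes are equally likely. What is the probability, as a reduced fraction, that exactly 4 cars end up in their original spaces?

Favorable outcomes: C(10,4)·!6 = 210·265 = 55650.
Total outcomes: 10! = 3628800.
Probability = 55650/3628800 = 53/3456.

53/3456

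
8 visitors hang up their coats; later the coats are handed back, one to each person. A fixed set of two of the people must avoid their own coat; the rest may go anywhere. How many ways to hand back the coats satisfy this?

Inclusion-exclusion on the 2 forbidden self-matches:
Σ_{j=0}^{2} (-1)^j C(2,j)(8-j)!
= C(2,0)·8! - C(2,1)·7! + C(2,2)·6!
= 40320 - 10080 + 720
= 30960

30960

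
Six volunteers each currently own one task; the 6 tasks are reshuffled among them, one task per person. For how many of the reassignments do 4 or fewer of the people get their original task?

Sum C(6,i)·!(6-i) for i = 0..4:
  i=0: C(6,0)·!6 = 1·265 = 265
  i=1: C(6,1)·!5 = 6·44 = 264
  i=2: C(6,2)·!4 = 15·9 = 135
  i=3: C(6,3)·!3 = 20·2 = 40
  i=4: C(6,4)·!2 = 15·1 = 15
Total = 719.

719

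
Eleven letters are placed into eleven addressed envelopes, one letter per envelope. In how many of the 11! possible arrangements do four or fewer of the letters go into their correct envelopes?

39770686

# with exactly i fixed is C(11,i)·!(11-i); sum over i=0..4:
  i=0: C(11,0)·!11 = 1·14684570 = 14684570
  i=1: C(11,1)·!10 = 11·1334961 = 14684571
  i=2: C(11,2)·!9 = 55·133496 = 7342280
  i=3: C(11,3)·!8 = 165·14833 = 2447445
  i=4: C(11,4)·!7 = 330·1854 = 611820
Total = 39770686.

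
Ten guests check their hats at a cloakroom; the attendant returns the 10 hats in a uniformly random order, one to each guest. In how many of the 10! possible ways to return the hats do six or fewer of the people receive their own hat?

3628514

# with exactly i fixed is C(10,i)·!(10-i); sum over i=0..6:
  i=0: C(10,0)·!10 = 1·1334961 = 1334961
  i=1: C(10,1)·!9 = 10·133496 = 1334960
  i=2: C(10,2)·!8 = 45·14833 = 667485
  i=3: C(10,3)·!7 = 120·1854 = 222480
  i=4: C(10,4)·!6 = 210·265 = 55650
  i=5: C(10,5)·!5 = 252·44 = 11088
  i=6: C(10,6)·!4 = 210·9 = 1890
Total = 3628514.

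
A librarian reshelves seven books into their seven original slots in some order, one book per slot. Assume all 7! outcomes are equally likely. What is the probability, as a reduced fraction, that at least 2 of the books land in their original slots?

Favorable outcomes: Σ_{i≥2} C(7,i)·!(7-i) = 21·44 + 35·9 + 35·2 + 21·1 + 7·0 + 1·1 = 1331.
Total outcomes: 7! = 5040.
Probability = 1331/5040 = 1331/5040.

1331/5040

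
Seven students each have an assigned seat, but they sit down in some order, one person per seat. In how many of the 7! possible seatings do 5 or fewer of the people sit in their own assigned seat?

5039

# with exactly i fixed is C(7,i)·!(7-i); sum over i=0..5:
  i=0: C(7,0)·!7 = 1·1854 = 1854
  i=1: C(7,1)·!6 = 7·265 = 1855
  i=2: C(7,2)·!5 = 21·44 = 924
  i=3: C(7,3)·!4 = 35·9 = 315
  i=4: C(7,4)·!3 = 35·2 = 70
  i=5: C(7,5)·!2 = 21·1 = 21
Total = 5039.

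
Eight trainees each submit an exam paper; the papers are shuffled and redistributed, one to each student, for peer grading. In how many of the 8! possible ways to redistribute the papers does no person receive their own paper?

!8 = 8! · Σ_{k=0}^{8} (-1)^k/k!
= 8! - 8!/1! + 8!/2! - 8!/3! + 8!/4! - 8!/5! + 8!/6! - 8!/7! + 8!/8!
= 40320 - 40320 + 20160 - 6720 + 1680 - 336 + 56 - 8 + 1
= 14833

14833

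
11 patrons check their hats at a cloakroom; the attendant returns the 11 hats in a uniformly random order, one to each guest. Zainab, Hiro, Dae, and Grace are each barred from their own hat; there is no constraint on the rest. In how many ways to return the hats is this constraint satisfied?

27422640

Inclusion-exclusion on the 4 forbidden self-matches:
Σ_{j=0}^{4} (-1)^j C(4,j)(11-j)!
= C(4,0)·11! - C(4,1)·10! + C(4,2)·9! - C(4,3)·8! + C(4,4)·7!
= 39916800 - 14515200 + 2177280 - 161280 + 5040
= 27422640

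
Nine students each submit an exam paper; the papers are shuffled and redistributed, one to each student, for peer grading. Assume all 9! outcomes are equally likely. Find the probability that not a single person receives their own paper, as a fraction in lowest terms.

Favorable outcomes: !9 = 133496.
Total outcomes: 9! = 362880.
Probability = 133496/362880 = 16687/45360.

16687/45360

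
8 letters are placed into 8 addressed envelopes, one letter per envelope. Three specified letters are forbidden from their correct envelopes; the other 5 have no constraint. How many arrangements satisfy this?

27240

Inclusion-exclusion on the 3 forbidden self-matches:
Σ_{j=0}^{3} (-1)^j C(3,j)(8-j)!
= C(3,0)·8! - C(3,1)·7! + C(3,2)·6! - C(3,3)·5!
= 40320 - 15120 + 2160 - 120
= 27240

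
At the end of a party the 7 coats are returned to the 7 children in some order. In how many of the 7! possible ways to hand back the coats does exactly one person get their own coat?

Pick the single fixed position: C(7,1) = 7 ways.
The other 6 form a derangement: !6 = 265.
Total: 7 × 265 = 1855.

1855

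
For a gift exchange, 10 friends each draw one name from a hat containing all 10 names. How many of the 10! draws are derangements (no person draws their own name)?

Recurrence: !10 = 9·(!9 + !8).
!10 = 9·(133496 + 14833) = 9·148329 = 1334961

1334961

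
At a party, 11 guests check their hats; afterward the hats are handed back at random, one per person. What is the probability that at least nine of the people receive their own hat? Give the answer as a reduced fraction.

1/712800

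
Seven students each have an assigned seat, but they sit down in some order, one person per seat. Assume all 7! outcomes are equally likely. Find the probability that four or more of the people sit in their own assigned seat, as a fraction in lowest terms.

23/1260

Favorable outcomes: Σ_{i≥4} C(7,i)·!(7-i) = 35·2 + 21·1 + 7·0 + 1·1 = 92.
Total outcomes: 7! = 5040.
Probability = 92/5040 = 23/1260.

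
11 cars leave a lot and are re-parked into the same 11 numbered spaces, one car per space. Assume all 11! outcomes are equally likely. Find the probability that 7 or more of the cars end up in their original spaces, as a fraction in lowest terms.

839/9979200

Favorable outcomes: Σ_{i≥7} C(11,i)·!(11-i) = 330·9 + 165·2 + 55·1 + 11·0 + 1·1 = 3356.
Total outcomes: 11! = 39916800.
Probability = 3356/39916800 = 839/9979200.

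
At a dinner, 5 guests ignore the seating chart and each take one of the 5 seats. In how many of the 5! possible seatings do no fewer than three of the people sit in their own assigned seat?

11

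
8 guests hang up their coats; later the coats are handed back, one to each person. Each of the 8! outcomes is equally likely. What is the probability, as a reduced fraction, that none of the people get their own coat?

Favorable outcomes: !8 = 14833.
Total outcomes: 8! = 40320.
Probability = 14833/40320 = 2119/5760.

2119/5760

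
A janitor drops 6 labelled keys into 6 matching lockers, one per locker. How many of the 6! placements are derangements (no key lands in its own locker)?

Use !n = (n-1)(!(n-1) + !(n-2)).
!6 = 5·(44 + 9) = 5·53 = 265

265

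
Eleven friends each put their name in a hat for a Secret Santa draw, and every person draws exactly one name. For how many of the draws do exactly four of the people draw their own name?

611820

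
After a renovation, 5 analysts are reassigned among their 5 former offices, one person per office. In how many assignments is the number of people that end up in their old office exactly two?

20

Choose which 2 of the 5 are fixed: C(5,2) = 10.
The other 3 form a derangement: !3 = 2.
Total: 10 × 2 = 20.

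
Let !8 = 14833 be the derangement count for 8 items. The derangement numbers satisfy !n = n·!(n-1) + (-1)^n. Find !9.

133496

!9 = 9·14833 - 1 = 133496.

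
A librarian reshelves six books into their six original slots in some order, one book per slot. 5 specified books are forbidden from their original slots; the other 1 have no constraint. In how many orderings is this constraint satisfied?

309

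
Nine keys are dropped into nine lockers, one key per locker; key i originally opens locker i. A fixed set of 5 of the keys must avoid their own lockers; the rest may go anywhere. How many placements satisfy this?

205056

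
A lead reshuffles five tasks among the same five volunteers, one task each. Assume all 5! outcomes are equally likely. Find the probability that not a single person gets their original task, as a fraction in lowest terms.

11/30

Favorable outcomes: !5 = 44.
Total outcomes: 5! = 120.
Probability = 44/120 = 11/30.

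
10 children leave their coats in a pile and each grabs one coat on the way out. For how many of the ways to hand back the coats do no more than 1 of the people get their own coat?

Sum C(10,i)·!(10-i) for i = 0..1:
  i=0: C(10,0)·!10 = 1·1334961 = 1334961
  i=1: C(10,1)·!9 = 10·133496 = 1334960
Total = 2669921.

2669921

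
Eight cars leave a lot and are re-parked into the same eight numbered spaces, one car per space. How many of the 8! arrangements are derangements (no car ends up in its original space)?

14833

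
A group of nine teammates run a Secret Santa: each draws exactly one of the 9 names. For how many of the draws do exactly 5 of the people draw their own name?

Choose which 5 of the 9 are fixed: C(9,5) = 126.
The remaining 4 must be deranged: !4 = 9.
Total: 126 × 9 = 1134.

1134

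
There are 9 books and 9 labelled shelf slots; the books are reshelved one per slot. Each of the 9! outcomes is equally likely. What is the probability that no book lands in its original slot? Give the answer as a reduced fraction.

16687/45360

Favorable outcomes: !9 = 133496.
Total outcomes: 9! = 362880.
Probability = 133496/362880 = 16687/45360.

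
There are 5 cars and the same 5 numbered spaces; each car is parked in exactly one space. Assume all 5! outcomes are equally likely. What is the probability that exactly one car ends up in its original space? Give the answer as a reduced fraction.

3/8

Favorable outcomes: C(5,1)·!4 = 5·9 = 45.
Total outcomes: 5! = 120.
Probability = 45/120 = 3/8.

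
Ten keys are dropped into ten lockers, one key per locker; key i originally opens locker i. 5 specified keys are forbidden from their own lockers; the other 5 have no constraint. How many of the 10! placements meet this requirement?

2170680

Inclusion-exclusion on the 5 forbidden self-matches:
Σ_{j=0}^{5} (-1)^j C(5,j)(10-j)!
= C(5,0)·10! - C(5,1)·9! + C(5,2)·8! - C(5,3)·7! + C(5,4)·6! - C(5,5)·5!
= 3628800 - 1814400 + 403200 - 50400 + 3600 - 120
= 2170680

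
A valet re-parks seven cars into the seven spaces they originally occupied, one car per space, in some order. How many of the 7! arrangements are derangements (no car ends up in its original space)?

1854

Use !n = (n-1)(!(n-1) + !(n-2)).
!7 = 6·(265 + 44) = 6·309 = 1854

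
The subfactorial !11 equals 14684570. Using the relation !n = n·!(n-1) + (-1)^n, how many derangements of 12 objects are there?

!12 = 12·14684570 + 1 = 176214841.

176214841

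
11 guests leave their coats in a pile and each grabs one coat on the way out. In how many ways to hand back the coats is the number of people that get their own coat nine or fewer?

39916799

Sum C(11,i)·!(11-i) for i = 0..9:
  i=0: C(11,0)·!11 = 1·14684570 = 14684570
  i=1: C(11,1)·!10 = 11·1334961 = 14684571
  i=2: C(11,2)·!9 = 55·133496 = 7342280
  i=3: C(11,3)·!8 = 165·14833 = 2447445
  i=4: C(11,4)·!7 = 330·1854 = 611820
  i=5: C(11,5)·!6 = 462·265 = 122430
  i=6: C(11,6)·!5 = 462·44 = 20328
  i=7: C(11,7)·!4 = 330·9 = 2970
  i=8: C(11,8)·!3 = 165·2 = 330
  i=9: C(11,9)·!2 = 55·1 = 55
Total = 39916799.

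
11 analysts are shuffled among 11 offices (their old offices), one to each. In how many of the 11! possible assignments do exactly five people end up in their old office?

Choose which 5 of the 11 are fixed: C(11,5) = 462.
The other 6 form a derangement: !6 = 265.
Total: 462 × 265 = 122430.

122430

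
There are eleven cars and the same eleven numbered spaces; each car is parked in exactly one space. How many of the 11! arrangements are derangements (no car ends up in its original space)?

14684570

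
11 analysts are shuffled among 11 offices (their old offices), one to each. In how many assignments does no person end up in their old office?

14684570

By inclusion-exclusion, !11 = Σ (-1)^k · 11!/k! for k=0..11
= 11! - 11!/1! + 11!/2! - 11!/3! + 11!/4! - 11!/5! + 11!/6! - 11!/7! + 11!/8! - 11!/9! + 11!/10! - 11!/11!
= 39916800 - 39916800 + 19958400 - 6652800 + 1663200 - 332640 + 55440 - 7920 + 990 - 110 + 11 - 1
= 14684570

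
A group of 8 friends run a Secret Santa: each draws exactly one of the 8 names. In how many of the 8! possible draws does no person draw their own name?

The subfactorial !8 = [8!/e] (nearest integer).
8! = 40320, and 40320/e ≈ 14832.90, so !8 = 14833.

14833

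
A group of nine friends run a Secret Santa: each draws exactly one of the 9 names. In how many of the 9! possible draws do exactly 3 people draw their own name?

Pick the 3 fixed positions: C(9,3) = 84 ways.
The other 6 form a derangement: !6 = 265.
Total: 84 × 265 = 22260.

22260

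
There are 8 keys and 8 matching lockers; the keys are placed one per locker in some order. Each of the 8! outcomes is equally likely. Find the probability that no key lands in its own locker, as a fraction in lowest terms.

2119/5760

Favorable outcomes: !8 = 14833.
Total outcomes: 8! = 40320.
Probability = 14833/40320 = 2119/5760.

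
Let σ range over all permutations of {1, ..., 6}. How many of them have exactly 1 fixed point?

Pick the single fixed position: C(6,1) = 6 ways.
The other 5 form a derangement: !5 = 44.
Total: 6 × 44 = 264.

264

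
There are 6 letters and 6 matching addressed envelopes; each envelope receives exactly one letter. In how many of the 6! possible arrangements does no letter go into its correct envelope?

265

Use !n = (n-1)(!(n-1) + !(n-2)).
!6 = 5·(44 + 9) = 5·53 = 265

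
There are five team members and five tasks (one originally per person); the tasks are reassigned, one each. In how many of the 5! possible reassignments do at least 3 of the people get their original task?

11

Sum C(5,i)·!(5-i) for i = 3..5:
  i=3: C(5,3)·!2 = 10·1 = 10
  i=4: C(5,4)·!1 = 5·0 = 0
  i=5: C(5,5)·!0 = 1·1 = 1
Total = 11.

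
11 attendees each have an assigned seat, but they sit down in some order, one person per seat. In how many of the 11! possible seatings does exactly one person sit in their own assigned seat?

Pick the single fixed position: C(11,1) = 11 ways.
The other 10 form a derangement: !10 = 1334961.
Total: 11 × 1334961 = 14684571.

14684571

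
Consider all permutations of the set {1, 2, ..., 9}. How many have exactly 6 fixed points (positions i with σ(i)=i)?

Choose which 6 of the 9 are fixed: C(9,6) = 84.
The other 3 form a derangement: !3 = 2.
Total: 84 × 2 = 168.

168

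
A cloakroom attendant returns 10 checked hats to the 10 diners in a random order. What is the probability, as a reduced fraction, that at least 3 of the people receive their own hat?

Favorable outcomes: Σ_{i≥3} C(10,i)·!(10-i) = 120·1854 + 210·265 + 252·44 + 210·9 + 120·2 + 45·1 + 10·0 + 1·1 = 291394.
Total outcomes: 10! = 3628800.
Probability = 291394/3628800 = 145697/1814400.

145697/1814400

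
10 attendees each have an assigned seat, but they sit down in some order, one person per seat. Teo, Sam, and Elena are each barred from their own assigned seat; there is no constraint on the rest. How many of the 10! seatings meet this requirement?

Inclusion-exclusion on the 3 forbidden self-matches:
Σ_{j=0}^{3} (-1)^j C(3,j)(10-j)!
= C(3,0)·10! - C(3,1)·9! + C(3,2)·8! - C(3,3)·7!
= 3628800 - 1088640 + 120960 - 5040
= 2656080

2656080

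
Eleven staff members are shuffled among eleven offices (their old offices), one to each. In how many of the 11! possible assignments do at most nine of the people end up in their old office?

Sum C(11,i)·!(11-i) for i = 0..9:
  i=0: C(11,0)·!11 = 1·14684570 = 14684570
  i=1: C(11,1)·!10 = 11·1334961 = 14684571
  i=2: C(11,2)·!9 = 55·133496 = 7342280
  i=3: C(11,3)·!8 = 165·14833 = 2447445
  i=4: C(11,4)·!7 = 330·1854 = 611820
  i=5: C(11,5)·!6 = 462·265 = 122430
  i=6: C(11,6)·!5 = 462·44 = 20328
  i=7: C(11,7)·!4 = 330·9 = 2970
  i=8: C(11,8)·!3 = 165·2 = 330
  i=9: C(11,9)·!2 = 55·1 = 55
Total = 39916799.

39916799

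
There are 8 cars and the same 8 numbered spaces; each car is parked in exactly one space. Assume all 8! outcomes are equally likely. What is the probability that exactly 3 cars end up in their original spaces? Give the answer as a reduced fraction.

11/180

Favorable outcomes: C(8,3)·!5 = 56·44 = 2464.
Total outcomes: 8! = 40320.
Probability = 2464/40320 = 11/180.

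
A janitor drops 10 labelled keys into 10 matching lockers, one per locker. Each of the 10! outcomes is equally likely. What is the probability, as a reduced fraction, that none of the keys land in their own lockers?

Favorable outcomes: !10 = 1334961.
Total outcomes: 10! = 3628800.
Probability = 1334961/3628800 = 16481/44800.

16481/44800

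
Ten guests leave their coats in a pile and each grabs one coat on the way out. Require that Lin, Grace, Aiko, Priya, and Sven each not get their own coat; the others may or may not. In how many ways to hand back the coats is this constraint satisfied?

Inclusion-exclusion on the 5 forbidden self-matches:
Σ_{j=0}^{5} (-1)^j C(5,j)(10-j)!
= C(5,0)·10! - C(5,1)·9! + C(5,2)·8! - C(5,3)·7! + C(5,4)·6! - C(5,5)·5!
= 3628800 - 1814400 + 403200 - 50400 + 3600 - 120
= 2170680

2170680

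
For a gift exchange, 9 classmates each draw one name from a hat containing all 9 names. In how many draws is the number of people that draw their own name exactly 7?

Pick the 7 fixed positions: C(9,7) = 36 ways.
The remaining 2 must be deranged: !2 = 1.
Total: 36 × 1 = 36.

36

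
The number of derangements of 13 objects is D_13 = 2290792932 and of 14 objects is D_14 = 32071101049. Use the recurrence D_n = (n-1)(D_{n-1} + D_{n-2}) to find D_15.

D_15 = (15-1)·(D_14 + D_13) = 14·(32071101049 + 2290792932) = 14·34361893981 = 481066515734.

481066515734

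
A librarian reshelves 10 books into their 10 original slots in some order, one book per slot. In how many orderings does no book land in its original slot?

1334961

Recurrence: !10 = 9·(!9 + !8).
!10 = 9·(133496 + 14833) = 9·148329 = 1334961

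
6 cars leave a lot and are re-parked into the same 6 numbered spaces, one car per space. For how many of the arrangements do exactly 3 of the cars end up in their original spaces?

Choose which 3 of the 6 are fixed: C(6,3) = 20.
The other 3 form a derangement: !3 = 2.
Total: 20 × 2 = 40.

40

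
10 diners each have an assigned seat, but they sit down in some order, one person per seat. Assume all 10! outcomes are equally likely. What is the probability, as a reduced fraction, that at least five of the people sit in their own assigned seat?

829/226800

Favorable outcomes: Σ_{i≥5} C(10,i)·!(10-i) = 252·44 + 210·9 + 120·2 + 45·1 + 10·0 + 1·1 = 13264.
Total outcomes: 10! = 3628800.
Probability = 13264/3628800 = 829/226800.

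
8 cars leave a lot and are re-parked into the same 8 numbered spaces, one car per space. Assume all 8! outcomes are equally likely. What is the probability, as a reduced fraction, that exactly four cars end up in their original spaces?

1/64

Favorable outcomes: C(8,4)·!4 = 70·9 = 630.
Total outcomes: 8! = 40320.
Probability = 630/40320 = 1/64.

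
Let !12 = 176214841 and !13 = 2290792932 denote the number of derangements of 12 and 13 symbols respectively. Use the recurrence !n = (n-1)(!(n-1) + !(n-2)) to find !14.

32071101049

!14 = (14-1)·(!13 + !12) = 13·(2290792932 + 176214841) = 13·2467007773 = 32071101049.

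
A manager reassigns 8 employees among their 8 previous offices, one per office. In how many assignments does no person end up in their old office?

14833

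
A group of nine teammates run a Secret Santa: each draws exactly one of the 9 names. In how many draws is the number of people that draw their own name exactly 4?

Pick the 4 fixed positions: C(9,4) = 126 ways.
The other 5 form a derangement: !5 = 44.
Total: 126 × 44 = 5544.

5544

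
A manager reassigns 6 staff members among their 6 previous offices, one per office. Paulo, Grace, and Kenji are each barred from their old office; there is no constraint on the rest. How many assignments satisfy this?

426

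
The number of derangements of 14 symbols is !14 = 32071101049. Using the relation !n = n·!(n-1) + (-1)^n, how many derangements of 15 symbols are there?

481066515734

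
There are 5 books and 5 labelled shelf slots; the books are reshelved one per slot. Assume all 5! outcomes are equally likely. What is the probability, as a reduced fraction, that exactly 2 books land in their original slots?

Favorable outcomes: C(5,2)·!3 = 10·2 = 20.
Total outcomes: 5! = 120.
Probability = 20/120 = 1/6.

1/6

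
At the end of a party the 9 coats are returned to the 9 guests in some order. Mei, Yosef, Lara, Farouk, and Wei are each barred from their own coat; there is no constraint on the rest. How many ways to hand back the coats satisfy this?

205056

Let A_j be the event that the j-th constrained one is fixed. By inclusion-exclusion over the 5 events:
Σ_{j=0}^{5} (-1)^j C(5,j)(9-j)!
= C(5,0)·9! - C(5,1)·8! + C(5,2)·7! - C(5,3)·6! + C(5,4)·5! - C(5,5)·4!
= 362880 - 201600 + 50400 - 7200 + 600 - 24
= 205056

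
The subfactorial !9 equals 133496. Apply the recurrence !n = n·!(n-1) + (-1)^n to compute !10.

!10 = 10·133496 + 1 = 1334961.

1334961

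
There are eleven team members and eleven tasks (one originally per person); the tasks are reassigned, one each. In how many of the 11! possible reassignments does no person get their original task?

14684570

The number of derangements of 11 is !11 = Σ_{k=0}^{11} (-1)^k·11!/k!
= 11! - 11!/1! + 11!/2! - 11!/3! + 11!/4! - 11!/5! + 11!/6! - 11!/7! + 11!/8! - 11!/9! + 11!/10! - 11!/11!
= 39916800 - 39916800 + 19958400 - 6652800 + 1663200 - 332640 + 55440 - 7920 + 990 - 110 + 11 - 1
= 14684570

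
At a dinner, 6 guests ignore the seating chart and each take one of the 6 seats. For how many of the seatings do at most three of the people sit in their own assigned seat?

704

# with exactly i fixed is C(6,i)·!(6-i); sum over i=0..3:
  i=0: C(6,0)·!6 = 1·265 = 265
  i=1: C(6,1)·!5 = 6·44 = 264
  i=2: C(6,2)·!4 = 15·9 = 135
  i=3: C(6,3)·!3 = 20·2 = 40
Total = 704.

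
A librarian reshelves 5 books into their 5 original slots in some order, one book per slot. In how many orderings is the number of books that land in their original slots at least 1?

76

# with exactly i fixed is C(5,i)·!(5-i); sum over i=1..5:
  i=1: C(5,1)·!4 = 5·9 = 45
  i=2: C(5,2)·!3 = 10·2 = 20
  i=3: C(5,3)·!2 = 10·1 = 10
  i=4: C(5,4)·!1 = 5·0 = 0
  i=5: C(5,5)·!0 = 1·1 = 1
Total = 76.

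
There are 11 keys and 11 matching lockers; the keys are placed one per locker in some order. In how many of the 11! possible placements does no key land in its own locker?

14684570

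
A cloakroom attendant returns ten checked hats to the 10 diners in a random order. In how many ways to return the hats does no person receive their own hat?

1334961

!10 = 10! · Σ_{k=0}^{10} (-1)^k/k!
= 10! - 10!/1! + 10!/2! - 10!/3! + 10!/4! - 10!/5! + 10!/6! - 10!/7! + 10!/8! - 10!/9! + 10!/10!
= 3628800 - 3628800 + 1814400 - 604800 + 151200 - 30240 + 5040 - 720 + 90 - 10 + 1
= 1334961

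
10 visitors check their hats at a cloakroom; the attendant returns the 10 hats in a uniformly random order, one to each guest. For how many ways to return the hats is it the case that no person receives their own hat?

Recurrence: !10 = 9·(!9 + !8).
!10 = 9·(133496 + 14833) = 9·148329 = 1334961

1334961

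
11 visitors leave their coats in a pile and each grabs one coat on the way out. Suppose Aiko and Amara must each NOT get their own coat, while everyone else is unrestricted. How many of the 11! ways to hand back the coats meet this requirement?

Inclusion-exclusion on the 2 forbidden self-matches:
Σ_{j=0}^{2} (-1)^j C(2,j)(11-j)!
= C(2,0)·11! - C(2,1)·10! + C(2,2)·9!
= 39916800 - 7257600 + 362880
= 33022080

33022080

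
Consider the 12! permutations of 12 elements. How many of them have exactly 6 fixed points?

Pick the 6 fixed positions: C(12,6) = 924 ways.
The remaining 6 must be deranged: !6 = 265.
Total: 924 × 265 = 244860.

244860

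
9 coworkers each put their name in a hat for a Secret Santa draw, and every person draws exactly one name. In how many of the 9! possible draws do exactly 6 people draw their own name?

Pick the 6 fixed positions: C(9,6) = 84 ways.
The remaining 3 must be deranged: !3 = 2.
Total: 84 × 2 = 168.

168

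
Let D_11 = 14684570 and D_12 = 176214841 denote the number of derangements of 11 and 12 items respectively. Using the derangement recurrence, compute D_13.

2290792932

D_13 = (13-1)·(D_12 + D_11) = 12·(176214841 + 14684570) = 12·190899411 = 2290792932.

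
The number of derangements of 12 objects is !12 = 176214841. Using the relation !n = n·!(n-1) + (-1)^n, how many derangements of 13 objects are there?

!13 = 13·176214841 - 1 = 2290792932.

2290792932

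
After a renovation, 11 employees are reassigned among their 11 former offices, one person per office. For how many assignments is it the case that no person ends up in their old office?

Use !n = n·!(n-1) + (-1)^n.
!11 = 11·1334961 - 1 = 14684570

14684570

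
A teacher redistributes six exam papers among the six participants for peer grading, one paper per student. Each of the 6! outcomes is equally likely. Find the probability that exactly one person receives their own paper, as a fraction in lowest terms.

11/30

Favorable outcomes: C(6,1)·!5 = 6·44 = 264.
Total outcomes: 6! = 720.
Probability = 264/720 = 11/30.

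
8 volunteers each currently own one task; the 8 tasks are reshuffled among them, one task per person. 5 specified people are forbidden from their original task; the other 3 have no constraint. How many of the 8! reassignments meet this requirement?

Inclusion-exclusion on the 5 forbidden self-matches:
Σ_{j=0}^{5} (-1)^j C(5,j)(8-j)!
= C(5,0)·8! - C(5,1)·7! + C(5,2)·6! - C(5,3)·5! + C(5,4)·4! - C(5,5)·3!
= 40320 - 25200 + 7200 - 1200 + 120 - 6
= 21234

21234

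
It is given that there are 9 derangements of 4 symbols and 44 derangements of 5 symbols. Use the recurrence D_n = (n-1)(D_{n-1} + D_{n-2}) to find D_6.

265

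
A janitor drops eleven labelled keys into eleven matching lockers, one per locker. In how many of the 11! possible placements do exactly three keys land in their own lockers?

2447445

Pick the 3 fixed positions: C(11,3) = 165 ways.
The other 8 form a derangement: !8 = 14833.
Total: 165 × 14833 = 2447445.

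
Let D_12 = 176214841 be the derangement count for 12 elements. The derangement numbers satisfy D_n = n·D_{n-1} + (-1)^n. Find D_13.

D_13 = 13·176214841 - 1 = 2290792932.

2290792932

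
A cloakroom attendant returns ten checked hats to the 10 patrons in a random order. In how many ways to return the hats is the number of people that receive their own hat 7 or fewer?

3628754

# with exactly i fixed is C(10,i)·!(10-i); sum over i=0..7:
  i=0: C(10,0)·!10 = 1·1334961 = 1334961
  i=1: C(10,1)·!9 = 10·133496 = 1334960
  i=2: C(10,2)·!8 = 45·14833 = 667485
  i=3: C(10,3)·!7 = 120·1854 = 222480
  i=4: C(10,4)·!6 = 210·265 = 55650
  i=5: C(10,5)·!5 = 252·44 = 11088
  i=6: C(10,6)·!4 = 210·9 = 1890
  i=7: C(10,7)·!3 = 120·2 = 240
Total = 3628754.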